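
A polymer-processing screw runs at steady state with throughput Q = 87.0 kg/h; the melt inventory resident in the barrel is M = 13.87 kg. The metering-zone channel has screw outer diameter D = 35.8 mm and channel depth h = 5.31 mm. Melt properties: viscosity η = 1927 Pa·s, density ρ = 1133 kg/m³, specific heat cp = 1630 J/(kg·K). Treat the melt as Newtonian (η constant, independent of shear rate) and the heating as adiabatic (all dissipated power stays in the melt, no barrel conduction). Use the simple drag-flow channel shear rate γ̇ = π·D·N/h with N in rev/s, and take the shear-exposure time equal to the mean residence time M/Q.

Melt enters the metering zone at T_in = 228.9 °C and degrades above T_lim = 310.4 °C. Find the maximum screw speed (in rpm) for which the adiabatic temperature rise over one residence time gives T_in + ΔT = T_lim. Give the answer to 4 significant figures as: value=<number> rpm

value=33.05 rpm

Q_s = Q / 3600 = 87.0 / 3600 = 0.0241667 kg/s
Mean residence time: t_res = M/Q_s = 13.87 kg / 0.0241667 kg/s = 573.931 s
Convert to metres: D = 0.0358 m, h = 0.00531 m
ΔT_a = T_lim − T_in = 310.4 °C − 228.9 °C = 81.5 K
γ̇_max² = ΔT_a·ρ·cp / (η·t_res) = [81.5 × 1133 × 1630] / [1927 × 573.931] = 136.092 s⁻²
γ̇_max = √136.092 = 11.6659 s⁻¹
N_max = γ̇_max h / (πD) = 11.6659·0.00531/(π·0.0358) = 0.55078 rev/s → ×60 = 33.0468 rpm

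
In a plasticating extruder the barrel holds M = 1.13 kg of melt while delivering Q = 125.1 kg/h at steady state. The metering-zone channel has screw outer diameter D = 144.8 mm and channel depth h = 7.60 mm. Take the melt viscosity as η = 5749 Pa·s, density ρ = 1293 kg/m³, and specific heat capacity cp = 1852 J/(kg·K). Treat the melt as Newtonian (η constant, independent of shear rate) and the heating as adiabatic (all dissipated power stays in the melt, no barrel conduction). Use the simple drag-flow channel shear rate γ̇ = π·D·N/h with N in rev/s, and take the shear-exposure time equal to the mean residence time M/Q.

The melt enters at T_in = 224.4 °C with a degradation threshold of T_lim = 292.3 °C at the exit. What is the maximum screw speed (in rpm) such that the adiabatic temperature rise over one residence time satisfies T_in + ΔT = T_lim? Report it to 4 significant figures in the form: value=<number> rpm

value=29.56 rpm

Throughput in SI: Q_s = 125.1 kg/h ÷ 3600 s/h = 0.03475 kg/s
t_res = M / Q_s = 1.13 / 0.03475 = 32.518 s
D = 144.8 mm = 0.1448 m;  h = 7.60 mm = 0.0076 m
ΔT_a = T_lim − T_in = 292.3 °C − 224.4 °C = 67.9 K
γ̇_max² = ΔT_a·ρ·cp/(η·t_res) = 67.9·1293·1852/(5749·32.518) = 869.748 s⁻²
Take the square root: γ̇_max = √(869.748) = 29.4915 s⁻¹
Solve γ̇ = πDN/h for N: N_max = γ̇_max·h/(π·D) = 29.4915 × 0.0076 / (π × 0.1448) = 0.492711 rev/s = 29.5626 rpm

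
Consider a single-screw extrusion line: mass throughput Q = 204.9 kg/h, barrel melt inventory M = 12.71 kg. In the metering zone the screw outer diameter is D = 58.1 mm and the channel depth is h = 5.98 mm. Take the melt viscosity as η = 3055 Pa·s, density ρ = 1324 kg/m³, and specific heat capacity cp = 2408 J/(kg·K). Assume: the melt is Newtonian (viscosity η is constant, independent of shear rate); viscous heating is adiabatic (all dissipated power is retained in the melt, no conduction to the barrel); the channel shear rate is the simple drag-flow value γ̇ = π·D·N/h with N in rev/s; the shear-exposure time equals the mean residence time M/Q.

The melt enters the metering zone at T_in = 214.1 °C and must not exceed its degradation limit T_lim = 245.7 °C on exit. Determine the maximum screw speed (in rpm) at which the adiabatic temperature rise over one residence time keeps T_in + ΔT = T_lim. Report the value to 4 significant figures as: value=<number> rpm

Throughput in SI: Q_s = 204.9 kg/h ÷ 3600 s/h = 0.0569167 kg/s
Mean residence time: t_res = M/Q_s = 12.71 kg / 0.0569167 kg/s = 223.309 s
Convert to metres: D = 0.0581 m, h = 0.00598 m
Allowable rise: ΔT_a = T_lim − T_in = 245.7 − 214.1 = 31.6 K
γ̇_max² = ΔT_a·ρ·cp/(η·t_res) = 31.6·1324·2408/(3055·223.309) = 147.677 s⁻²
γ̇_max = √147.677 = 12.1523 s⁻¹
Solve γ̇ = πDN/h for N: N_max = γ̇_max·h/(π·D) = 12.1523 × 0.00598 / (π × 0.0581) = 0.398137 rev/s = 23.8882 rpm

value=23.89 rpm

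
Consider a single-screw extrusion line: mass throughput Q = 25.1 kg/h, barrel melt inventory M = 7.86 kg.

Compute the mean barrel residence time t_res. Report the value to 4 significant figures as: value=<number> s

Throughput in SI: Q_s = 25.1 kg/h ÷ 3600 s/h = 0.00697222 kg/s
Mean residence time: t_res = M/Q_s = 7.86 kg / 0.00697222 kg/s = 1127.33 s

value=1127. s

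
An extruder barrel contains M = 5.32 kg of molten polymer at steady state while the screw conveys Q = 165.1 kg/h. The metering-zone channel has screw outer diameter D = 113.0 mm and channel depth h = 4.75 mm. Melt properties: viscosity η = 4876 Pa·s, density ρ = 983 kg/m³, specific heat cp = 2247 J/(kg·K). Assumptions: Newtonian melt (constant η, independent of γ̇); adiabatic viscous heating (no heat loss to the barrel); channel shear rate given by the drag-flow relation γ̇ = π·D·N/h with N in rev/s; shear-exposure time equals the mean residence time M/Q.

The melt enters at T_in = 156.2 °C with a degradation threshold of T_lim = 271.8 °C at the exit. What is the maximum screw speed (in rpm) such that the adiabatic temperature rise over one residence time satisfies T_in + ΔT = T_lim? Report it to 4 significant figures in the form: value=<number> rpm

value=17.06 rpm

Q_s = Q / 3600 = 165.1 / 3600 = 0.0458611 kg/s
t_res = M / Q_s = 5.32 ÷ 0.0458611 = 116.002 s
Convert to metres: D = 0.113 m, h = 0.00475 m
Allowable rise: ΔT_a = T_lim − T_in = 271.8 − 156.2 = 115.6 K
γ̇_max² = ΔT_a·ρ·cp/(η·t_res) = 115.6·983·2247/(4876·116.002) = 451.423 s⁻²
γ̇_max = sqrt(451.423) = 21.2467 s⁻¹
Solve γ̇ = πDN/h for N: N_max = γ̇_max·h/(π·D) = 21.2467 × 0.00475 / (π × 0.113) = 0.284287 rev/s = 17.0572 rpm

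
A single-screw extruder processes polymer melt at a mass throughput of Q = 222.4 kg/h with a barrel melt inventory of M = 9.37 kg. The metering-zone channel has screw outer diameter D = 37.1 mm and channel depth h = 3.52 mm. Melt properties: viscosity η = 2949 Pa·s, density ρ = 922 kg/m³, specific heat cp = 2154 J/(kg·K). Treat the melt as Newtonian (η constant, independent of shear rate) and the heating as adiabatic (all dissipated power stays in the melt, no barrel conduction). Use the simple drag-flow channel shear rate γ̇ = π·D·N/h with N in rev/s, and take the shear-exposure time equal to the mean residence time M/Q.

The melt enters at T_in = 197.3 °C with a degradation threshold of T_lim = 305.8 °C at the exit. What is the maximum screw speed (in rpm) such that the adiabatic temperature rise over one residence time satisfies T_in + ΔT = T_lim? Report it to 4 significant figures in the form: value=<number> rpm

Throughput in SI: Q_s = 222.4 kg/h ÷ 3600 s/h = 0.0617778 kg/s
t_res = M / Q_s = 9.37 ÷ 0.0617778 = 151.673 s
Geometry in SI: D = 37.1 mm → 0.0371 m, h = 3.52 mm → 0.00352 m
Allowable rise: ΔT_a = T_lim − T_in = 305.8 − 197.3 = 108.5 K
γ̇_max² = ΔT_a·ρ·cp / (η·t_res) = [108.5 × 922 × 2154] / [2949 × 151.673] = 481.753 s⁻²
γ̇_max = sqrt(481.753) = 21.9489 s⁻¹
Solve γ̇ = πDN/h for N: N_max = γ̇_max·h/(π·D) = 21.9489 × 0.00352 / (π × 0.0371) = 0.662874 rev/s = 39.7724 rpm

value=39.77 rpm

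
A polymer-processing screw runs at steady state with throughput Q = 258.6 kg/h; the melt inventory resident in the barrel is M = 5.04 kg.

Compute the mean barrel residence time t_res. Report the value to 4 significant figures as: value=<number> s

Convert throughput: Q = 258.6 kg/h = 258.6/3600 = 0.0718333 kg/s
t_res = M / Q_s = 5.04 ÷ 0.0718333 = 70.1624 s

value=70.16 s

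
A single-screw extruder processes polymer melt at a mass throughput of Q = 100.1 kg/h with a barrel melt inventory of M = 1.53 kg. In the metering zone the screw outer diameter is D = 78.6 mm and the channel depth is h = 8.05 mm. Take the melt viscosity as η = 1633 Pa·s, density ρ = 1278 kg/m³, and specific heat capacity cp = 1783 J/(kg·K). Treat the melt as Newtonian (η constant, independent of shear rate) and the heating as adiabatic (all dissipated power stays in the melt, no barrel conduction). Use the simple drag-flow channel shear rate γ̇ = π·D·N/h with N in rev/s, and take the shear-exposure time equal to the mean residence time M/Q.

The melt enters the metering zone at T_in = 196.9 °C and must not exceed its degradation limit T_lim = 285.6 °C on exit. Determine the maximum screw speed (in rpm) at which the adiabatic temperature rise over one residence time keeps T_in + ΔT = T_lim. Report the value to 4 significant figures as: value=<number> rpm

Q_s = Q / 3600 = 100.1 / 3600 = 0.0278056 kg/s
Mean residence time: t_res = M/Q_s = 1.53 kg / 0.0278056 kg/s = 55.025 s
D = 78.6 mm = 0.0786 m;  h = 8.05 mm = 0.00805 m
Allowable rise: ΔT_a = T_lim − T_in = 285.6 − 196.9 = 88.7 K
Invert ΔT = ηγ̇²t_res/(ρcp) for γ̇: γ̇_max² = ΔT_a ρ cp / (η t_res) = 88.7·1278·1783 / (1633·55.025) = 2249.36 s⁻²
γ̇_max = sqrt(2249.36) = 47.4275 s⁻¹
N_max = γ̇_max·h / (π·D) = 47.4275 · 0.00805 / (π · 0.0786) = 1.54616 rev/s = 92.7694 rpm

value=92.77 rpm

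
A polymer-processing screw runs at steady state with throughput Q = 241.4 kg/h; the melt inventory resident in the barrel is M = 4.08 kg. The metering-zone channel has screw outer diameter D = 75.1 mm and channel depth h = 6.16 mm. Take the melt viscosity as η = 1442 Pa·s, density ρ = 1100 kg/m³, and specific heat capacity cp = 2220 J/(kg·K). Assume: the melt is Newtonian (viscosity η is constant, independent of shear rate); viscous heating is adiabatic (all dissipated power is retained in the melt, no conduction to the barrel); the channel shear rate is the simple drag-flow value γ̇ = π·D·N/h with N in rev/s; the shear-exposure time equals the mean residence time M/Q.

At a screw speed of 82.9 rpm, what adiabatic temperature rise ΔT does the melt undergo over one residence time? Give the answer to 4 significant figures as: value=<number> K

value=100.6 K

Convert throughput: Q = 241.4 kg/h = 241.4/3600 = 0.0670556 kg/s
t_res = M / Q_s = 4.08 / 0.0670556 = 60.8451 s
Convert to SI: D = 0.0751 m, h = 0.00616 m, N = 82.9/60 = 1.38167 rev/s
Shear rate: γ̇ = πDN/h = π·0.0751·1.38167/0.00616 = 52.9191 s⁻¹
ΔT = η·γ̇²·t_res / (ρ·cp) = 1442 · (52.9191)² · 60.8451 / (1100 · 2220) = 100.617 K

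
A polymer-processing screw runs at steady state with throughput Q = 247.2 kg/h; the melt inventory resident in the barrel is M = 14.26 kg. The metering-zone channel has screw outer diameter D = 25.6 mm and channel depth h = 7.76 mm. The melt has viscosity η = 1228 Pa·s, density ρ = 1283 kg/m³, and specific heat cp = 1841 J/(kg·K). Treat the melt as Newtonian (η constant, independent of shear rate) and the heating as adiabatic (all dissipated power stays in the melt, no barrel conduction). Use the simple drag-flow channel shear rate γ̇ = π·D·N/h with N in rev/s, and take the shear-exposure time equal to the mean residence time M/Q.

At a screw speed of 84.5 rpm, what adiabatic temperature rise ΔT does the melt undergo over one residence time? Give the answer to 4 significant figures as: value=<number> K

value=23.00 K

Q_s = Q / 3600 = 247.2 / 3600 = 0.0686667 kg/s
Mean residence time: t_res = M/Q_s = 14.26 kg / 0.0686667 kg/s = 207.67 s
D = 25.6 mm = 0.0256 m;  h = 7.76 mm = 0.00776 m;  N = 84.5 rpm / 60 = 1.40833 rev/s
γ̇ = π·D·N / h = π · 0.0256 · 1.40833 / 0.00776 = 14.596 s⁻¹
ΔT = η·γ̇²·t_res / (ρ·cp) = 1228 · (14.596)² · 207.67 / (1283 · 1841) = 23.0016 K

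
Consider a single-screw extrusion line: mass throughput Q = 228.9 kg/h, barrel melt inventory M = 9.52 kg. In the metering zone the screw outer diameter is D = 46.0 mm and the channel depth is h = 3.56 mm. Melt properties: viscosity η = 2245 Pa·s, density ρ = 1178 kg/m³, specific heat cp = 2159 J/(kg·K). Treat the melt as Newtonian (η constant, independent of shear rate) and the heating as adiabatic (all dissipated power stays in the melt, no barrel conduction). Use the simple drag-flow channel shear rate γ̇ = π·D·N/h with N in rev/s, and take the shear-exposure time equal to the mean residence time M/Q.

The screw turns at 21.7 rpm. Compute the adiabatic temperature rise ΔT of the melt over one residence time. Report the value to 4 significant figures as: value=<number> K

Throughput in SI: Q_s = 228.9 kg/h ÷ 3600 s/h = 0.0635833 kg/s
Mean residence time: t_res = M/Q_s = 9.52 kg / 0.0635833 kg/s = 149.725 s
Geometry in metres: D = 46.0 mm → 0.046 m, h = 3.56 mm → 0.00356 m; screw speed N = 21.7 rpm = 0.361667 rev/s
γ̇ = π D N / h = (π)(0.046)(0.361667) / 0.00356 = 14.6814 s⁻¹
ΔT = η·γ̇²·t_res / (ρ·cp) = 2245 · (14.6814)² · 149.725 / (1178 · 2159) = 28.4869 K

value=28.49 K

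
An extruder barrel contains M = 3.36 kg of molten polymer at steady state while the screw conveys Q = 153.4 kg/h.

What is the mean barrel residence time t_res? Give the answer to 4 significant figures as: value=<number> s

value=78.85 s

Throughput in SI: Q_s = 153.4 kg/h ÷ 3600 s/h = 0.0426111 kg/s
Mean residence time: t_res = M/Q_s = 3.36 kg / 0.0426111 kg/s = 78.8527 s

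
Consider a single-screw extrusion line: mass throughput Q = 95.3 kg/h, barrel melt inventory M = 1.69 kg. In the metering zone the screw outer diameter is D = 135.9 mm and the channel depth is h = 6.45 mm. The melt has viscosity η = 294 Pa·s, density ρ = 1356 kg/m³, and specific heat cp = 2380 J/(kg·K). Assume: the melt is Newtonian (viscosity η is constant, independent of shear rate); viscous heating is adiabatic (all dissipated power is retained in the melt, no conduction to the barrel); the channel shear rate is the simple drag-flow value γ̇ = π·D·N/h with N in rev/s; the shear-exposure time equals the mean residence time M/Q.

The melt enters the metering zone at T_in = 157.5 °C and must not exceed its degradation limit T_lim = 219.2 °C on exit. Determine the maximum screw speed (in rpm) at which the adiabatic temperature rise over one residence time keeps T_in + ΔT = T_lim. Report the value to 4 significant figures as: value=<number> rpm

Throughput in SI: Q_s = 95.3 kg/h ÷ 3600 s/h = 0.0264722 kg/s
t_res = M / Q_s = 1.69 / 0.0264722 = 63.8405 s
D = 135.9 mm = 0.1359 m;  h = 6.45 mm = 0.00645 m
Allowable rise: ΔT_a = T_lim − T_in = 219.2 − 157.5 = 61.7 K
Invert ΔT = ηγ̇²t_res/(ρcp) for γ̇: γ̇_max² = ΔT_a ρ cp / (η t_res) = 61.7·1356·2380 / (294·63.8405) = 10609.1 s⁻²
γ̇_max = sqrt(10609.1) = 103 s⁻¹
Solve γ̇ = πDN/h for N: N_max = γ̇_max·h/(π·D) = 103 × 0.00645 / (π × 0.1359) = 1.55607 rev/s = 93.3643 rpm

value=93.36 rpm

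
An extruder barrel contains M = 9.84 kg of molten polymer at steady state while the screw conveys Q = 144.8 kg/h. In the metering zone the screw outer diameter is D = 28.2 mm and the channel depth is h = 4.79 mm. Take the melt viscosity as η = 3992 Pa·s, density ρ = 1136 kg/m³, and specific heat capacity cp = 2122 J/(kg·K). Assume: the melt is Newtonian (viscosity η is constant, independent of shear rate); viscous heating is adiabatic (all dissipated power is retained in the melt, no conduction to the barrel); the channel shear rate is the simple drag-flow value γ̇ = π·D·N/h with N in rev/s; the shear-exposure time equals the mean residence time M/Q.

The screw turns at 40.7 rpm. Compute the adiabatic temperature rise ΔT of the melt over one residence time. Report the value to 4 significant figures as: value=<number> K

value=63.77 K

Convert throughput: Q = 144.8 kg/h = 144.8/3600 = 0.0402222 kg/s
t_res = M / Q_s = 9.84 ÷ 0.0402222 = 244.641 s
Convert to SI: D = 0.0282 m, h = 0.00479 m, N = 40.7/60 = 0.678333 rev/s
γ̇ = π·D·N / h = π · 0.0282 · 0.678333 / 0.00479 = 12.546 s⁻¹
ΔT = η·γ̇²·t_res / (ρ·cp) = 3992 · (12.546)² · 244.641 / (1136 · 2122) = 63.7689 K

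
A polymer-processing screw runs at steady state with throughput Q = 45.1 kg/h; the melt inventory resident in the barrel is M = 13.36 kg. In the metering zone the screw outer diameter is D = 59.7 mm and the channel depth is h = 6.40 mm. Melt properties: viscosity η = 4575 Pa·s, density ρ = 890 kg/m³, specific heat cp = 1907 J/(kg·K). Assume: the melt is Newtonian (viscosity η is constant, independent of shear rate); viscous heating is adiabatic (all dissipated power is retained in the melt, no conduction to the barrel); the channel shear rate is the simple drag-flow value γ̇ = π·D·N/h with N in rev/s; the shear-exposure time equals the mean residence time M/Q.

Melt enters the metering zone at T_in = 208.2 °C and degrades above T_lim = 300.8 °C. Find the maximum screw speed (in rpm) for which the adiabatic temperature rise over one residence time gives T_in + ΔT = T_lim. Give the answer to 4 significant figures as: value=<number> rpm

Throughput in SI: Q_s = 45.1 kg/h ÷ 3600 s/h = 0.0125278 kg/s
t_res = M / Q_s = 13.36 ÷ 0.0125278 = 1066.43 s
Convert to metres: D = 0.0597 m, h = 0.0064 m
ΔT_a = T_lim − T_in = 300.8 °C − 208.2 °C = 92.6 K
γ̇_max² = ΔT_a·ρ·cp / (η·t_res) = [92.6 × 890 × 1907] / [4575 × 1066.43] = 32.2128 s⁻²
γ̇_max = sqrt(32.2128) = 5.67563 s⁻¹
N_max = γ̇_max·h / (π·D) = 5.67563 · 0.0064 / (π · 0.0597) = 0.193673 rev/s = 11.6204 rpm

value=11.62 rpm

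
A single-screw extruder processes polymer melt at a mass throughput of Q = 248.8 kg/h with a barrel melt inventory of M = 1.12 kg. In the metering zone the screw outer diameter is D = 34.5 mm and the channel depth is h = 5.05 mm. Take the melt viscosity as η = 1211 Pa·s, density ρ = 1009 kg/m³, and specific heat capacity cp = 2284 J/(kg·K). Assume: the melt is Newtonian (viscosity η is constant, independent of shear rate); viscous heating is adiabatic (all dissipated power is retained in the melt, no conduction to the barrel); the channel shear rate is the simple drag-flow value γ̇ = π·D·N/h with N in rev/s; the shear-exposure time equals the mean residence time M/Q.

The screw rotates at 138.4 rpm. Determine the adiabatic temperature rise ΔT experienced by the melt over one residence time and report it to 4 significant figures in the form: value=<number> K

value=20.87 K

Throughput in SI: Q_s = 248.8 kg/h ÷ 3600 s/h = 0.0691111 kg/s
t_res = M / Q_s = 1.12 ÷ 0.0691111 = 16.2058 s
D = 34.5 mm = 0.0345 m;  h = 5.05 mm = 0.00505 m;  N = 138.4 rpm / 60 = 2.30667 rev/s
γ̇ = π D N / h = (π)(0.0345)(2.30667) / 0.00505 = 49.5065 s⁻¹
ΔT = η·γ̇²·t_res/(ρ·cp) = [1211 × 49.5065² × 16.2058] / [1009 × 2284] = 20.8714 K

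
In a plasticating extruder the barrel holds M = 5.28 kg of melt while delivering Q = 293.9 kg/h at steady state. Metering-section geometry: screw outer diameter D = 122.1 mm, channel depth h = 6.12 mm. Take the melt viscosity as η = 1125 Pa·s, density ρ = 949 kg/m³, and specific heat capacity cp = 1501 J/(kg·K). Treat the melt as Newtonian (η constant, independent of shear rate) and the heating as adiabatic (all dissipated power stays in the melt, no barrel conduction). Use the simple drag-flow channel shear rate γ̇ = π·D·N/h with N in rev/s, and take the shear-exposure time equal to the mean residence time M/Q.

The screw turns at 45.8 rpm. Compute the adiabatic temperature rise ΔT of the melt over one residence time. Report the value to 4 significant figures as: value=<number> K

Throughput in SI: Q_s = 293.9 kg/h ÷ 3600 s/h = 0.0816389 kg/s
t_res = M / Q_s = 5.28 / 0.0816389 = 64.6751 s
Geometry in metres: D = 122.1 mm → 0.1221 m, h = 6.12 mm → 0.00612 m; screw speed N = 45.8 rpm = 0.763333 rev/s
γ̇ = π·D·N / h = π · 0.1221 · 0.763333 / 0.00612 = 47.8441 s⁻¹
Adiabatic rise: ΔT = η γ̇² t_res / (ρ cp) = 1125·(47.8441)²·64.6751 / (949·1501) = 116.923 K

value=116.9 K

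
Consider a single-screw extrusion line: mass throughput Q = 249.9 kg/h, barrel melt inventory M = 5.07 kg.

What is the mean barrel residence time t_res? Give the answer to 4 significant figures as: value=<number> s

Throughput in SI: Q_s = 249.9 kg/h ÷ 3600 s/h = 0.0694167 kg/s
t_res = M / Q_s = 5.07 / 0.0694167 = 73.0372 s

value=73.04 s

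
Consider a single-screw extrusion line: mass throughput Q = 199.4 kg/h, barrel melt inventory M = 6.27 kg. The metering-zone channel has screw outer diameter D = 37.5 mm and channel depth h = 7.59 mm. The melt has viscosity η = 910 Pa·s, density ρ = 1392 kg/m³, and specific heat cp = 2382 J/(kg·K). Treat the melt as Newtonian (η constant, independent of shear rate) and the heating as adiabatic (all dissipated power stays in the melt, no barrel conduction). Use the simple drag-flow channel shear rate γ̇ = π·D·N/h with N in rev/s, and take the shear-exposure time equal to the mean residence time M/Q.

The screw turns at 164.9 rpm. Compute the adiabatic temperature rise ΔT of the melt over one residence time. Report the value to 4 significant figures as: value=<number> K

value=56.54 K

Q_s = Q / 3600 = 199.4 / 3600 = 0.0553889 kg/s
Mean residence time: t_res = M/Q_s = 6.27 kg / 0.0553889 kg/s = 113.2 s
Geometry in metres: D = 37.5 mm → 0.0375 m, h = 7.59 mm → 0.00759 m; screw speed N = 164.9 rpm = 2.74833 rev/s
γ̇ = π D N / h = (π)(0.0375)(2.74833) / 0.00759 = 42.6588 s⁻¹
ΔT = η·γ̇²·t_res/(ρ·cp) = [910 × 42.6588² × 113.2] / [1392 × 2382] = 56.5357 K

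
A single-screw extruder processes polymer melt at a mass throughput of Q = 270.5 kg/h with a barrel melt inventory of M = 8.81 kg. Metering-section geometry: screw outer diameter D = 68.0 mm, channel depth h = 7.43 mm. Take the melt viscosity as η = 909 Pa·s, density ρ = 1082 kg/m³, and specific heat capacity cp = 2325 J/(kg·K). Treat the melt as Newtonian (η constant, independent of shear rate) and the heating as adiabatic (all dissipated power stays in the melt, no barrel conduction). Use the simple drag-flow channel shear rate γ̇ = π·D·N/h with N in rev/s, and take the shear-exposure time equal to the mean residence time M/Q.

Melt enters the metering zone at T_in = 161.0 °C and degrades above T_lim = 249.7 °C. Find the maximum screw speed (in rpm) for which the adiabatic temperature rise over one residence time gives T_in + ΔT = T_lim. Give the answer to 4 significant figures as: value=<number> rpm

Throughput in SI: Q_s = 270.5 kg/h ÷ 3600 s/h = 0.0751389 kg/s
t_res = M / Q_s = 8.81 ÷ 0.0751389 = 117.25 s
Convert to metres: D = 0.068 m, h = 0.00743 m
ΔT_a = T_lim − T_in = 249.7 °C − 161.0 °C = 88.7 K
γ̇_max² = ΔT_a·ρ·cp/(η·t_res) = 88.7·1082·2325/(909·117.25) = 2093.62 s⁻²
γ̇_max = √2093.62 = 45.7561 s⁻¹
N_max = γ̇_max h / (πD) = 45.7561·0.00743/(π·0.068) = 1.5914 rev/s → ×60 = 95.484 rpm

value=95.48 rpm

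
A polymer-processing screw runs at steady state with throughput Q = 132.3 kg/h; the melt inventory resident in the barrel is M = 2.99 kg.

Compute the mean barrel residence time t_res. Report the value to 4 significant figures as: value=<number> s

Q_s = Q / 3600 = 132.3 / 3600 = 0.03675 kg/s
Mean residence time: t_res = M/Q_s = 2.99 kg / 0.03675 kg/s = 81.3605 s

value=81.36 s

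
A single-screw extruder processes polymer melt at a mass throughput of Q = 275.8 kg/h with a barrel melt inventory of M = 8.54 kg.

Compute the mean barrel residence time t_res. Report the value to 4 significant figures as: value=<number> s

Q_s = Q / 3600 = 275.8 / 3600 = 0.0766111 kg/s
t_res = M / Q_s = 8.54 / 0.0766111 = 111.472 s

value=111.5 s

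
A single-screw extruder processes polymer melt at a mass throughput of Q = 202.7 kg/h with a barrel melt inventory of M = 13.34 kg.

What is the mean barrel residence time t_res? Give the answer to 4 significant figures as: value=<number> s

Convert throughput: Q = 202.7 kg/h = 202.7/3600 = 0.0563056 kg/s
t_res = M / Q_s = 13.34 ÷ 0.0563056 = 236.922 s

value=236.9 s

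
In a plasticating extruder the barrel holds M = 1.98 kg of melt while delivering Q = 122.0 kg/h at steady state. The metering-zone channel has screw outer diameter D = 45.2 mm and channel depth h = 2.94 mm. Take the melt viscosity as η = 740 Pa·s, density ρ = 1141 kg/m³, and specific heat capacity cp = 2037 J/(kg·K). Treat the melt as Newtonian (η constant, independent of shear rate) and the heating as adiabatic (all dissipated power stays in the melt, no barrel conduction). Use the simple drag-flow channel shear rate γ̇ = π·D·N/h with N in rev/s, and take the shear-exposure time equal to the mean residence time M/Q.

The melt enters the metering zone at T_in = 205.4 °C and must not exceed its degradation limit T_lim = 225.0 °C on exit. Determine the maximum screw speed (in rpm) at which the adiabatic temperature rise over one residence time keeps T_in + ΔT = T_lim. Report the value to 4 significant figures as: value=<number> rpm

Convert throughput: Q = 122.0 kg/h = 122.0/3600 = 0.0338889 kg/s
t_res = M / Q_s = 1.98 ÷ 0.0338889 = 58.4262 s
Convert to metres: D = 0.0452 m, h = 0.00294 m
Allowable rise: ΔT_a = T_lim − T_in = 225.0 − 205.4 = 19.6 K
Invert ΔT = ηγ̇²t_res/(ρcp) for γ̇: γ̇_max² = ΔT_a ρ cp / (η t_res) = 19.6·1141·2037 / (740·58.4262) = 1053.64 s⁻²
γ̇_max = sqrt(1053.64) = 32.4599 s⁻¹
Solve γ̇ = πDN/h for N: N_max = γ̇_max·h/(π·D) = 32.4599 × 0.00294 / (π × 0.0452) = 0.672056 rev/s = 40.3234 rpm

value=40.32 rpm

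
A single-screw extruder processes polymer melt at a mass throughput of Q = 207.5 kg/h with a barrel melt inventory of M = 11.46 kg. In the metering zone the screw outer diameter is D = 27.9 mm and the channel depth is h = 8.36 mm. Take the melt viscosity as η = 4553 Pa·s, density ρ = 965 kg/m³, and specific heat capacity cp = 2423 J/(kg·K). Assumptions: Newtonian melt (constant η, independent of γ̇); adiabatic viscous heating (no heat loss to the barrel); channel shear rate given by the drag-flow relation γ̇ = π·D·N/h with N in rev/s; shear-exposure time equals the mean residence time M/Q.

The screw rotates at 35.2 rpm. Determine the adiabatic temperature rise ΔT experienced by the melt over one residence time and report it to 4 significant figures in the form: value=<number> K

Convert throughput: Q = 207.5 kg/h = 207.5/3600 = 0.0576389 kg/s
t_res = M / Q_s = 11.46 ÷ 0.0576389 = 198.824 s
Convert to SI: D = 0.0279 m, h = 0.00836 m, N = 35.2/60 = 0.586667 rev/s
γ̇ = π D N / h = (π)(0.0279)(0.586667) / 0.00836 = 6.15091 s⁻¹
Adiabatic rise: ΔT = η γ̇² t_res / (ρ cp) = 4553·(6.15091)²·198.824 / (965·2423) = 14.6475 K

value=14.65 K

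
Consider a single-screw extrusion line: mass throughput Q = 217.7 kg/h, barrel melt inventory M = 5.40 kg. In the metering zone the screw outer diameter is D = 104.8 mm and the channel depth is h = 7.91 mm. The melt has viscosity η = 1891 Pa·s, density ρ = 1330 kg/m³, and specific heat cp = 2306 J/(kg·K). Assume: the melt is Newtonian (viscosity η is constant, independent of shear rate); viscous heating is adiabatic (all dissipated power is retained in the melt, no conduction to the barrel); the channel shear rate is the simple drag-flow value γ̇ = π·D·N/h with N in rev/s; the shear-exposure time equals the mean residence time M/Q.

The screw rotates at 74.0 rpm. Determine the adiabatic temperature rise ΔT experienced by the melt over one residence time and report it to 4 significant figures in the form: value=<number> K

value=145.1 K

Convert throughput: Q = 217.7 kg/h = 217.7/3600 = 0.0604722 kg/s
Mean residence time: t_res = M/Q_s = 5.40 kg / 0.0604722 kg/s = 89.2972 s
D = 104.8 mm = 0.1048 m;  h = 7.91 mm = 0.00791 m;  N = 74.0 rpm / 60 = 1.23333 rev/s
Shear rate: γ̇ = πDN/h = π·0.1048·1.23333/0.00791 = 51.3352 s⁻¹
ΔT = η·γ̇²·t_res / (ρ·cp) = 1891 · (51.3352)² · 89.2972 / (1330 · 2306) = 145.094 K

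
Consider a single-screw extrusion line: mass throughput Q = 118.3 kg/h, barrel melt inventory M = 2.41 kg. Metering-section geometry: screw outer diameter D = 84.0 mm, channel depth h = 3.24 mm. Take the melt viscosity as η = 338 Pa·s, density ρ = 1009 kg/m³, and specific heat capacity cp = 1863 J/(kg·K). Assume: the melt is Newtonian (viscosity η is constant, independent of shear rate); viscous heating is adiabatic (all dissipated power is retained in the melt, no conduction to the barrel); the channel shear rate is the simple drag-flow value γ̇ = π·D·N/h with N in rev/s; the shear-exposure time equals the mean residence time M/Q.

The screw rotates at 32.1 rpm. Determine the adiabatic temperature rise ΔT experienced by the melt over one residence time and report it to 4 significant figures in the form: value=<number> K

Q_s = Q / 3600 = 118.3 / 3600 = 0.0328611 kg/s
t_res = M / Q_s = 2.41 ÷ 0.0328611 = 73.339 s
Geometry in metres: D = 84.0 mm → 0.084 m, h = 3.24 mm → 0.00324 m; screw speed N = 32.1 rpm = 0.535 rev/s
γ̇ = π·D·N / h = π · 0.084 · 0.535 / 0.00324 = 43.5751 s⁻¹
ΔT = η·γ̇²·t_res/(ρ·cp) = [338 × 43.5751² × 73.339] / [1009 × 1863] = 25.0394 K

value=25.04 K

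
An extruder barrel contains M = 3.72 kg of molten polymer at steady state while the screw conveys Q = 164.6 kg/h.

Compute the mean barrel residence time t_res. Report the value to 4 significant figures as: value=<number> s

value=81.36 s

Convert throughput: Q = 164.6 kg/h = 164.6/3600 = 0.0457222 kg/s
t_res = M / Q_s = 3.72 ÷ 0.0457222 = 81.3609 s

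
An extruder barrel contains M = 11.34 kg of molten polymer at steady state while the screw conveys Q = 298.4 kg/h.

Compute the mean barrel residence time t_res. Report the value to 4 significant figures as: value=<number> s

Convert throughput: Q = 298.4 kg/h = 298.4/3600 = 0.0828889 kg/s
t_res = M / Q_s = 11.34 / 0.0828889 = 136.81 s

value=136.8 s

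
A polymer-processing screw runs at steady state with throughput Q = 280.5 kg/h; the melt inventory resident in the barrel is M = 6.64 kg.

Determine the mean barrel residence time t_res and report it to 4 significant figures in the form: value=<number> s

value=85.22 s

Throughput in SI: Q_s = 280.5 kg/h ÷ 3600 s/h = 0.0779167 kg/s
Mean residence time: t_res = M/Q_s = 6.64 kg / 0.0779167 kg/s = 85.2193 s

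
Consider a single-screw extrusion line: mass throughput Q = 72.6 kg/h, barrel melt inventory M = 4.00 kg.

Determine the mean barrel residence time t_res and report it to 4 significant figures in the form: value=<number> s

value=198.3 s

Q_s = Q / 3600 = 72.6 / 3600 = 0.0201667 kg/s
Mean residence time: t_res = M/Q_s = 4.00 kg / 0.0201667 kg/s = 198.347 s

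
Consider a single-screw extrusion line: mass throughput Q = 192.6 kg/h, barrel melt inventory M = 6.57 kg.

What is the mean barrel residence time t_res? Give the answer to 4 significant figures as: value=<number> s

value=122.8 s

Throughput in SI: Q_s = 192.6 kg/h ÷ 3600 s/h = 0.0535 kg/s
Mean residence time: t_res = M/Q_s = 6.57 kg / 0.0535 kg/s = 122.804 s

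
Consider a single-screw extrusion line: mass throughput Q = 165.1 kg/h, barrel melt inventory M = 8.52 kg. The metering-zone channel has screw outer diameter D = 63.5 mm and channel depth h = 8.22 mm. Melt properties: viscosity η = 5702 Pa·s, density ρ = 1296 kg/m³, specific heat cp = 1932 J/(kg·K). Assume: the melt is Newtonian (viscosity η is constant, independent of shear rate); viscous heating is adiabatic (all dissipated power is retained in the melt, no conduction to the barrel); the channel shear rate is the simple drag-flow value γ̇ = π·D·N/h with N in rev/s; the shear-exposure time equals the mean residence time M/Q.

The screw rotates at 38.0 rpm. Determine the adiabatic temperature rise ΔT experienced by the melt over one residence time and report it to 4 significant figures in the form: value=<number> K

Throughput in SI: Q_s = 165.1 kg/h ÷ 3600 s/h = 0.0458611 kg/s
Mean residence time: t_res = M/Q_s = 8.52 kg / 0.0458611 kg/s = 185.778 s
Geometry in metres: D = 63.5 mm → 0.0635 m, h = 8.22 mm → 0.00822 m; screw speed N = 38.0 rpm = 0.633333 rev/s
Shear rate: γ̇ = πDN/h = π·0.0635·0.633333/0.00822 = 15.3704 s⁻¹
Adiabatic rise: ΔT = η γ̇² t_res / (ρ cp) = 5702·(15.3704)²·185.778 / (1296·1932) = 99.949 K

value=99.95 K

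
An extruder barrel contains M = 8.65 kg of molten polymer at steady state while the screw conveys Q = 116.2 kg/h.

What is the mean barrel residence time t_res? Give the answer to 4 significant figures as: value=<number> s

value=268.0 s

Throughput in SI: Q_s = 116.2 kg/h ÷ 3600 s/h = 0.0322778 kg/s
t_res = M / Q_s = 8.65 ÷ 0.0322778 = 267.986 s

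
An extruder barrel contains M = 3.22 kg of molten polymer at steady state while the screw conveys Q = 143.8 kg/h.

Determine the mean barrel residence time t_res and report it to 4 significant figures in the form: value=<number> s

value=80.61 s

Convert throughput: Q = 143.8 kg/h = 143.8/3600 = 0.0399444 kg/s
t_res = M / Q_s = 3.22 ÷ 0.0399444 = 80.612 s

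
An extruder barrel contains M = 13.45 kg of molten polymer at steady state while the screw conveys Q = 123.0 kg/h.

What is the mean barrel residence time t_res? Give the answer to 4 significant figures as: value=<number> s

Throughput in SI: Q_s = 123.0 kg/h ÷ 3600 s/h = 0.0341667 kg/s
t_res = M / Q_s = 13.45 ÷ 0.0341667 = 393.659 s

value=393.7 s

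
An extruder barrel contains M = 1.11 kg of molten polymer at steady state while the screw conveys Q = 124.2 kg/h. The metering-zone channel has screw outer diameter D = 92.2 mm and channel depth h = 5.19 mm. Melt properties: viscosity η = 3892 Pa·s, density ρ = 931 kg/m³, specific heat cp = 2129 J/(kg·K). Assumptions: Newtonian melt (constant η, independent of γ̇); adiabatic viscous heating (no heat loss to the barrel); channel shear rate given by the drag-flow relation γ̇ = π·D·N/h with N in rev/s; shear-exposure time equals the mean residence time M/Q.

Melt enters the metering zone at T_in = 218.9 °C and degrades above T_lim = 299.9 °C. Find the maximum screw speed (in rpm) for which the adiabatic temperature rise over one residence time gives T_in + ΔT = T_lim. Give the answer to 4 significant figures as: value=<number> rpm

value=38.50 rpm

Convert throughput: Q = 124.2 kg/h = 124.2/3600 = 0.0345 kg/s
t_res = M / Q_s = 1.11 / 0.0345 = 32.1739 s
D = 92.2 mm = 0.0922 m;  h = 5.19 mm = 0.00519 m
ΔT_a = T_lim − T_in = 299.9 °C − 218.9 °C = 81 K
γ̇_max² = ΔT_a·ρ·cp / (η·t_res) = [81 × 931 × 2129] / [3892 × 32.1739] = 1282.13 s⁻²
γ̇_max = √1282.13 = 35.8069 s⁻¹
Solve γ̇ = πDN/h for N: N_max = γ̇_max·h/(π·D) = 35.8069 × 0.00519 / (π × 0.0922) = 0.641584 rev/s = 38.495 rpm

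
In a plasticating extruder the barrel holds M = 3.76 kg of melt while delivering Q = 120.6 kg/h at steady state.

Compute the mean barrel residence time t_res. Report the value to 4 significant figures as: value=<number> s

Q_s = Q / 3600 = 120.6 / 3600 = 0.0335 kg/s
t_res = M / Q_s = 3.76 / 0.0335 = 112.239 s

value=112.2 s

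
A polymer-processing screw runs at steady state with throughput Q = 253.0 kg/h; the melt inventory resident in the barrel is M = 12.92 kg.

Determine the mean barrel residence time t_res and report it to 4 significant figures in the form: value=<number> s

Q_s = Q / 3600 = 253.0 / 3600 = 0.0702778 kg/s
t_res = M / Q_s = 12.92 / 0.0702778 = 183.842 s

value=183.8 s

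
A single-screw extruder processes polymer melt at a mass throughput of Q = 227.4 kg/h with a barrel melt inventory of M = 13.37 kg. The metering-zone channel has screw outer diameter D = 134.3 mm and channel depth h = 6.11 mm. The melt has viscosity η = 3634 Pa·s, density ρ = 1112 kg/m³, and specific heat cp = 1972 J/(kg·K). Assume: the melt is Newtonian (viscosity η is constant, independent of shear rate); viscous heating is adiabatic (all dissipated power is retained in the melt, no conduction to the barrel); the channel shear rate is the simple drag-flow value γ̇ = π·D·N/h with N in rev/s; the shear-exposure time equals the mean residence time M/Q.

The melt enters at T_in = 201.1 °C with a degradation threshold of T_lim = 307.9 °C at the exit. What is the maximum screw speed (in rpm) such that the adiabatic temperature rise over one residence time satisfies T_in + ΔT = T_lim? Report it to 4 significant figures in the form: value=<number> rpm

Throughput in SI: Q_s = 227.4 kg/h ÷ 3600 s/h = 0.0631667 kg/s
t_res = M / Q_s = 13.37 / 0.0631667 = 211.662 s
Convert to metres: D = 0.1343 m, h = 0.00611 m
Allowable rise: ΔT_a = T_lim − T_in = 307.9 − 201.1 = 106.8 K
γ̇_max² = ΔT_a·ρ·cp / (η·t_res) = [106.8 × 1112 × 1972] / [3634 × 211.662] = 304.477 s⁻²
Take the square root: γ̇_max = √(304.477) = 17.4493 s⁻¹
N_max = γ̇_max h / (πD) = 17.4493·0.00611/(π·0.1343) = 0.252693 rev/s → ×60 = 15.1616 rpm

value=15.16 rpm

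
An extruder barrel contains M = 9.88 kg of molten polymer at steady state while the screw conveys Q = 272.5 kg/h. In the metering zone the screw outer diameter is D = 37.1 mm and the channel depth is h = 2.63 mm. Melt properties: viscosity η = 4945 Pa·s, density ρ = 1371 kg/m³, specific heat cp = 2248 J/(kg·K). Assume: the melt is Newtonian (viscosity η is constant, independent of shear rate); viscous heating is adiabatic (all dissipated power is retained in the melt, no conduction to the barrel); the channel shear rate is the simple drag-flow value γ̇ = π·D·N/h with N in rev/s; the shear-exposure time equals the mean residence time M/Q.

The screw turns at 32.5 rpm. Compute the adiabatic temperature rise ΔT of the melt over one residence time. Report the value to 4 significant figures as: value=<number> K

value=120.7 K

Throughput in SI: Q_s = 272.5 kg/h ÷ 3600 s/h = 0.0756944 kg/s
Mean residence time: t_res = M/Q_s = 9.88 kg / 0.0756944 kg/s = 130.525 s
Convert to SI: D = 0.0371 m, h = 0.00263 m, N = 32.5/60 = 0.541667 rev/s
Shear rate: γ̇ = πDN/h = π·0.0371·0.541667/0.00263 = 24.0049 s⁻¹
Adiabatic rise: ΔT = η γ̇² t_res / (ρ cp) = 4945·(24.0049)²·130.525 / (1371·2248) = 120.677 K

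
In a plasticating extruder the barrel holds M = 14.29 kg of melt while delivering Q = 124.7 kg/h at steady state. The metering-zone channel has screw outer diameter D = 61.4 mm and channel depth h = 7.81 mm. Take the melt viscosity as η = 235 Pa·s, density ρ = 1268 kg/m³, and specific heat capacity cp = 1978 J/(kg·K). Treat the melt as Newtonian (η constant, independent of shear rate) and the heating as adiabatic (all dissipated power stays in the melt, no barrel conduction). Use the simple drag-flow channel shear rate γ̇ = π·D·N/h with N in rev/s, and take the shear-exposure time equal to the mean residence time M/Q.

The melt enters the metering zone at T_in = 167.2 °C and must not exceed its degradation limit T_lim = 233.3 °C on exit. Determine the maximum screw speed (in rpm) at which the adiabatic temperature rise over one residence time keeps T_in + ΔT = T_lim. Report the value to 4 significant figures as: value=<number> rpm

Convert throughput: Q = 124.7 kg/h = 124.7/3600 = 0.0346389 kg/s
t_res = M / Q_s = 14.29 / 0.0346389 = 412.542 s
Geometry in SI: D = 61.4 mm → 0.0614 m, h = 7.81 mm → 0.00781 m
ΔT_a = T_lim − T_in = 233.3 − 167.2 = 66.1 K
Invert ΔT = ηγ̇²t_res/(ρcp) for γ̇: γ̇_max² = ΔT_a ρ cp / (η t_res) = 66.1·1268·1978 / (235·412.542) = 1710.06 s⁻²
Take the square root: γ̇_max = √(1710.06) = 41.3528 s⁻¹
N_max = γ̇_max·h / (π·D) = 41.3528 · 0.00781 / (π · 0.0614) = 1.67432 rev/s = 100.459 rpm

value=100.5 rpm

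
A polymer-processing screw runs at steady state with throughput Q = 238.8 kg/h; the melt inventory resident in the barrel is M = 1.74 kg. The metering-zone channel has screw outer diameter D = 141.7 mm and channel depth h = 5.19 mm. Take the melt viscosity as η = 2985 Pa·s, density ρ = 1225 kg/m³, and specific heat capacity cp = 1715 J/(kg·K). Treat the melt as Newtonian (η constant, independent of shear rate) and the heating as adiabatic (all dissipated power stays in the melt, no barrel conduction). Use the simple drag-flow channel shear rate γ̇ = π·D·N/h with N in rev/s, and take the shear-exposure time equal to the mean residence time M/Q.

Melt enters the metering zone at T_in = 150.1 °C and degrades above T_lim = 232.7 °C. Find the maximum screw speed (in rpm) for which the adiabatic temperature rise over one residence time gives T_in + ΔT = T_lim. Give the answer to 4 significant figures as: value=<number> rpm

Q_s = Q / 3600 = 238.8 / 3600 = 0.0663333 kg/s
t_res = M / Q_s = 1.74 ÷ 0.0663333 = 26.2312 s
Convert to metres: D = 0.1417 m, h = 0.00519 m
Allowable rise: ΔT_a = T_lim − T_in = 232.7 − 150.1 = 82.6 K
Invert ΔT = ηγ̇²t_res/(ρcp) for γ̇: γ̇_max² = ΔT_a ρ cp / (η t_res) = 82.6·1225·1715 / (2985·26.2312) = 2216.25 s⁻²
γ̇_max = √2216.25 = 47.0771 s⁻¹
Solve γ̇ = πDN/h for N: N_max = γ̇_max·h/(π·D) = 47.0771 × 0.00519 / (π × 0.1417) = 0.548854 rev/s = 32.9312 rpm

value=32.93 rpm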